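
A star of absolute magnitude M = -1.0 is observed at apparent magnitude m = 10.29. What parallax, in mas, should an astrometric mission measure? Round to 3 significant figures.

m − M = 10.29 − (-1.0) = 11.29.
d = 10^((m−M)/5 + 1) = 10^3.258 = 1811.3 pc.
p = 1/d = 1/1811.3 = 0.00055209 arcsec = 0.55209 mas.

0.552 mas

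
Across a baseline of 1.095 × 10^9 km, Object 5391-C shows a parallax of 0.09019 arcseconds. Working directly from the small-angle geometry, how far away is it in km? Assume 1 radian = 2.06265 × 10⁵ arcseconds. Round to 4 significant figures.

2.504 × 10^15 km

θ = 0.09019″ = 0.09019/206265 = 4.3725 × 10^-7 rad.
d = B/θ = (1.095 × 10^9) / (4.3725 × 10^-7) = 2.5043 × 10^15 km.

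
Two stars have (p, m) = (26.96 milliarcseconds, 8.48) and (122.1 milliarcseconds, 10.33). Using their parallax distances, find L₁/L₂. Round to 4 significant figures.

L₁/L₂ = 112.7

d₁ = 1/p₁ = 1/0.02696″ = 37.092 pc; d₂ = 1/p₂ = 1/0.1221″ = 8.19 pc.
M₁ = m₁ − 5 log₁₀ d₁ + 5 = 8.48 − 7.8464 + 5 = 5.6336.
M₂ = 10.33 − 4.5664 + 5 = 10.7636.
L₁/L₂ = 10^(0.4(M₂ − M₁)) = 10^(0.4 × 5.1300) = 10^2.05200 = 112.72.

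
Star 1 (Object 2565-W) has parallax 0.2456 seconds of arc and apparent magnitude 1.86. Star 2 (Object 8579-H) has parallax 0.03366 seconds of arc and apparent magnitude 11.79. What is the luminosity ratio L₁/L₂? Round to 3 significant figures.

d₁ = 1/p₁ = 1/0.2456″ = 4.0717 pc; d₂ = 1/p₂ = 1/0.03366″ = 29.709 pc.
M₁ = m₁ − 5 log₁₀ d₁ + 5 = 1.86 − 3.0489 + 5 = 3.8111.
M₂ = 11.79 − 7.3644 + 5 = 9.4256.
L₁/L₂ = 10^(0.4(M₂ − M₁)) = 10^(0.4 × 5.6145) = 10^2.24580 = 176.12.

L₁/L₂ = 176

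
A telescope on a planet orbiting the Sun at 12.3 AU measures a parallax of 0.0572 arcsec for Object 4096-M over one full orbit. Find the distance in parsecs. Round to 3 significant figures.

With baseline B (in AU) and parallax p (in arcsec), d = B/p parsecs.
d = 12.3 / 0.0572 = 215.03 pc.

215 pc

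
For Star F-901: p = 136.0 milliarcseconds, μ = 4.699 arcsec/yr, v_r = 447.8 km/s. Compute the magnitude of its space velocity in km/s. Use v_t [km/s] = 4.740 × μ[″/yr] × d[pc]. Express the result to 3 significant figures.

477 km/s

d = 1/p = 1/0.1360″ = 7.3529 pc.
v_t = 4.740 μ d = 4.740 × 4.699 × 7.3529 = 163.77 km/s.
v = √(v_r² + v_t²) = √(447.8² + 163.77²) = √227345 = 476.81 km/s.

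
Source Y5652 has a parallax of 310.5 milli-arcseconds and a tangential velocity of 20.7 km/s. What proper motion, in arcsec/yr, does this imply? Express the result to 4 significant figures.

d = 1/p = 1/0.3105″ = 3.2206 pc.
μ = v_t / (4.74 d) = 20.7 / (4.74 × 3.2206) = 20.7 / 15.266 = 1.356 ″/yr.

1.356 arcsec/yr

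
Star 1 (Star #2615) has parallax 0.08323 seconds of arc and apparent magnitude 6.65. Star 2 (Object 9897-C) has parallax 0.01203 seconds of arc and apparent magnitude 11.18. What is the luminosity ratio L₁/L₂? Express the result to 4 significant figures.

d₁ = 1/p₁ = 1/0.08323″ = 12.015 pc; d₂ = 1/p₂ = 1/0.01203″ = 83.126 pc.
M₁ = m₁ − 5 log₁₀ d₁ + 5 = 6.65 − 5.3986 + 5 = 6.2514.
M₂ = 11.18 − 9.5987 + 5 = 6.5813.
L₁/L₂ = 10^(0.4(M₂ − M₁)) = 10^(0.4 × 0.3299) = 10^0.13196 = 1.3551.

L₁/L₂ = 1.355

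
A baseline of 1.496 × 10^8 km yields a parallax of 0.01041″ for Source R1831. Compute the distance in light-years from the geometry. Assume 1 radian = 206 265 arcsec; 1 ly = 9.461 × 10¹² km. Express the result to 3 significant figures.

θ = 0.01041″ = 0.01041/206265 = 5.0469 × 10^-8 rad.
d = B/θ = (1.496 × 10^8) / (5.0469 × 10^-8) = 2.9642 × 10^15 km = (2.9642 × 10^15) / (9.461 × 10^12) ly = 313.31 ly.

313 ly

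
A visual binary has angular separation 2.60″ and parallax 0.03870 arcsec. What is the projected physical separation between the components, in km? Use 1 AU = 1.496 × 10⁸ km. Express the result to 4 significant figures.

1.005 × 10^10 km

d = 1/p = 1/0.03870″ = 25.84 pc.
At distance d (pc), an angle of θ arcsec spans θ·d AU: s = 2.60 × 25.84 = 67.184 AU.
= 67.184 × 1.496 × 10⁸ km = 1.0051 × 10^10 km.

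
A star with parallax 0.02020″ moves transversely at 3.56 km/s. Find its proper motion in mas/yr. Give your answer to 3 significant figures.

d = 1/p = 1/0.02020″ = 49.505 pc.
μ = v_t / (4.74 d) = 3.56 / (4.74 × 49.505) = 3.56 / 234.65 = 0.015172 ″/yr = 15.172 mas/yr.

15.2 mas/yr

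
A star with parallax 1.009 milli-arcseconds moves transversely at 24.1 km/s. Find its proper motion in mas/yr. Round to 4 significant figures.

d = 1/p = 1/0.001009″ = 991.08 pc.
μ = v_t / (4.74 d) = 24.1 / (4.74 × 991.08) = 24.1 / 4697.7 = 0.0051302 ″/yr = 5.1302 mas/yr.

5.130 mas/yr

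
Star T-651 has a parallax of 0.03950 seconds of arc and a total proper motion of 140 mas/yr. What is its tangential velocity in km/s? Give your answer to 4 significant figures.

16.80 km/s

d = 1/p = 1/0.03950″ = 25.316 pc.
μ = 140 mas/yr = 0.140 ″/yr.
v_t = 4.74 × μ × d = 4.74 × 0.140 × 25.316 = 16.8 km/s.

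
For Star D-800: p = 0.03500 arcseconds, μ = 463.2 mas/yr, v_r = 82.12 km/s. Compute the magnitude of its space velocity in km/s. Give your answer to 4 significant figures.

d = 1/p = 1/0.03500″ = 28.571 pc.
μ = 463.2 mas/yr = 0.4632 ″/yr.
v_t = 4.740 μ d = 4.740 × 0.4632 × 28.571 = 62.73 km/s.
v = √(v_r² + v_t²) = √(82.12² + 62.73²) = √10678.7 = 103.34 km/s.

103.3 km/s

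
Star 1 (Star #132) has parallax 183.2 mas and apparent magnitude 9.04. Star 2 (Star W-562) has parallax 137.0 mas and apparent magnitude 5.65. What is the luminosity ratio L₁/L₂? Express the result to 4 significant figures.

L₁/L₂ = 0.02464

d₁ = 1/p₁ = 1/0.1832″ = 5.4585 pc; d₂ = 1/p₂ = 1/0.1370″ = 7.2993 pc.
M₁ = m₁ − 5 log₁₀ d₁ + 5 = 9.04 − 3.6854 + 5 = 10.3546.
M₂ = 5.65 − 4.3164 + 5 = 6.3336.
L₁/L₂ = 10^(0.4(M₂ − M₁)) = 10^(0.4 × (-4.0210)) = 10^(-1.60840) = 0.024638.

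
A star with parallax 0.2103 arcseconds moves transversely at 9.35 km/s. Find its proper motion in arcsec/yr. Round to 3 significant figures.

0.415 arcsec/yr

d = 1/p = 1/0.2103″ = 4.7551 pc.
μ = v_t / (4.74 d) = 9.35 / (4.74 × 4.7551) = 9.35 / 22.539 = 0.41484 ″/yr.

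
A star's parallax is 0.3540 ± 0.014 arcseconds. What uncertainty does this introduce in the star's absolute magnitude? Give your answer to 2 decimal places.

σ_M = 0.09 mag

M = m − 5 log₁₀ d + 5 = m + 5 log₁₀ p + 5, so ∂M/∂p = 5/(p ln 10).
σ_M = (5/ln 10) · (σ_p/p) = 2.1715 × 0.014/0.3540 = 2.1715 × 0.039548 = 0.085878.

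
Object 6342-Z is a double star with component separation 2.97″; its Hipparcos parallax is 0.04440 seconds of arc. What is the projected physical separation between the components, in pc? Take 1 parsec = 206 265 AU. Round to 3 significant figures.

0.000324 pc

d = 1/p = 1/0.04440″ = 22.523 pc.
At distance d (pc), an angle of θ arcsec spans θ·d AU: s = 2.97 × 22.523 = 66.893 AU.
= 66.893 / 206265 = 0.00032431 pc.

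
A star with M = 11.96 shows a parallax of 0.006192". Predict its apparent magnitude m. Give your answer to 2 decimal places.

m = 18.00

d = 1/p = 1/0.006192″ = 161.5 pc.
m − M = 5 log₁₀ d − 5 = 5 log₁₀(161.5) − 5 = 11.0409 − 5 = 6.0409.
m = M + (m − M) = 11.96 + 6.0409 = 18.00.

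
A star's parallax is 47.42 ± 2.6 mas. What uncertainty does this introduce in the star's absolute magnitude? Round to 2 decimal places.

M = m − 5 log₁₀ d + 5 = m + 5 log₁₀ p + 5, so ∂M/∂p = 5/(p ln 10).
σ_M = (5/ln 10) · (σ_p/p) = 2.1715 × 2.6/47.42 = 2.1715 × 0.054829 = 0.11906.

σ_M = 0.12 mag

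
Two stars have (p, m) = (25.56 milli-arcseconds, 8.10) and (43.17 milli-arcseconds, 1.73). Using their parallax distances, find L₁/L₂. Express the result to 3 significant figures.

d₁ = 1/p₁ = 1/0.02556″ = 39.124 pc; d₂ = 1/p₂ = 1/0.04317″ = 23.164 pc.
M₁ = m₁ − 5 log₁₀ d₁ + 5 = 8.10 − 7.9622 + 5 = 5.1378.
M₂ = 1.73 − 6.8241 + 5 = -0.0941.
L₁/L₂ = 10^(0.4(M₂ − M₁)) = 10^(0.4 × (-5.2319)) = 10^(-2.09276) = 0.0080768.

L₁/L₂ = 0.00808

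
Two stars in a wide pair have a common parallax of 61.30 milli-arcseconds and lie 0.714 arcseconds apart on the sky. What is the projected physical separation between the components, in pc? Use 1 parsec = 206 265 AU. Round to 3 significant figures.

5.65 × 10^-5 pc

d = 1/p = 1/0.06130″ = 16.313 pc.
At distance d (pc), an angle of θ arcsec spans θ·d AU: s = 0.714 × 16.313 = 11.647 AU.
= 11.647 / 206265 = 5.6466 × 10^-5 pc.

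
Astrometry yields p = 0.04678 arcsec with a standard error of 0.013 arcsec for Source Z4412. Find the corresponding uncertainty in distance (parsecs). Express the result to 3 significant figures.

5.94 pc

d = 1/p, so σ_d = σ_p / p².
σ_d = 0.0130 / (0.04678)² = 0.0130 / 0.0021884 = 5.9404 pc.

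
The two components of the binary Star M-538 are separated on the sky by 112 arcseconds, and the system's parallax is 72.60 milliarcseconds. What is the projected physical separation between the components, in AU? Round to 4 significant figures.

d = 1/p = 1/0.07260″ = 13.774 pc.
At distance d (pc), an angle of θ arcsec spans θ·d AU: s = 112 × 13.774 = 1542.7 AU.

1543 AU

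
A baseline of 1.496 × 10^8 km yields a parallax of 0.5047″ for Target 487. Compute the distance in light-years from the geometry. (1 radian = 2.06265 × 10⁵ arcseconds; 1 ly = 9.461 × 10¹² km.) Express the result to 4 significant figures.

θ = 0.5047″ = 0.5047/206265 = 2.4469 × 10^-6 rad.
d = B/θ = (1.496 × 10^8) / (2.4469 × 10^-6) = 6.1139 × 10^13 km = (6.1139 × 10^13) / (9.461 × 10^12) ly = 6.4622 ly.

6.462 ly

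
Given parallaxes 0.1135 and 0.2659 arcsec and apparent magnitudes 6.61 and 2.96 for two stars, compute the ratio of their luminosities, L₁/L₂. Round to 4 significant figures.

L₁/L₂ = 0.1903

d₁ = 1/p₁ = 1/0.1135″ = 8.8106 pc; d₂ = 1/p₂ = 1/0.2659″ = 3.7608 pc.
M₁ = m₁ − 5 log₁₀ d₁ + 5 = 6.61 − 4.7250 + 5 = 6.8850.
M₂ = 2.96 − 2.8764 + 5 = 5.0836.
L₁/L₂ = 10^(0.4(M₂ − M₁)) = 10^(0.4 × (-1.8014)) = 10^(-0.72056) = 0.1903.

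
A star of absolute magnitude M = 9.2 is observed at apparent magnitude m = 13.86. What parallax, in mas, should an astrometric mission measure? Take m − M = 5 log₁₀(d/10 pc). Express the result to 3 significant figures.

11.7 mas

m − M = 13.86 − 9.2 = 4.66.
d = 10^((m−M)/5 + 1) = 10^1.932 = 85.507 pc.
p = 1/d = 1/85.507 = 0.011695 arcsec = 11.695 mas.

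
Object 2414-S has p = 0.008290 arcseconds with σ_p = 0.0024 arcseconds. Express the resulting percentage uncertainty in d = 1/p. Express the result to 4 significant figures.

For d = 1/p, |σ_d/d| = |σ_p/p|.
σ_p/p = 0.0024 / 0.008290 = 0.28951 = 28.951%.

28.95%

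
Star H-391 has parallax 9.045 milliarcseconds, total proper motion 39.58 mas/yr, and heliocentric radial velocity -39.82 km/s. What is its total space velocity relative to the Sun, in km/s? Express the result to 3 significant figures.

d = 1/p = 1/0.009045″ = 110.56 pc.
μ = 39.58 mas/yr = 0.03958 ″/yr.
v_t = 4.740 μ d = 4.740 × 0.03958 × 110.56 = 20.742 km/s.
v = √(v_r² + v_t²) = √((-39.82)² + 20.742²) = √2015.86 = 44.898 km/s.

44.9 km/s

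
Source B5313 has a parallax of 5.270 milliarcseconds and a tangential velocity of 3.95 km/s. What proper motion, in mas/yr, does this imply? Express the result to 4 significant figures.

4.392 mas/yr

d = 1/p = 1/0.005270″ = 189.75 pc.
μ = v_t / (4.74 d) = 3.95 / (4.74 × 189.75) = 3.95 / 899.42 = 0.0043917 ″/yr = 4.3917 mas/yr.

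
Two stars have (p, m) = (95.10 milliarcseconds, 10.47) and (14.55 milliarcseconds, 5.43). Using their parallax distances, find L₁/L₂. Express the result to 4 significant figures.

d₁ = 1/p₁ = 1/0.09510″ = 10.515 pc; d₂ = 1/p₂ = 1/0.01455″ = 68.729 pc.
M₁ = m₁ − 5 log₁₀ d₁ + 5 = 10.47 − 5.1090 + 5 = 10.3610.
M₂ = 5.43 − 9.1857 + 5 = 1.2443.
L₁/L₂ = 10^(0.4(M₂ − M₁)) = 10^(0.4 × (-9.1167)) = 10^(-3.64668) = 0.00022559.

L₁/L₂ = 0.0002256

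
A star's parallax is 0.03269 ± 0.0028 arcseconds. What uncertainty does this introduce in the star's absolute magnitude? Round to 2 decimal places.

σ_M = 0.19 mag

M = m − 5 log₁₀ d + 5 = m + 5 log₁₀ p + 5, so ∂M/∂p = 5/(p ln 10).
σ_M = (5/ln 10) · (σ_p/p) = 2.1715 × 0.0028/0.03269 = 2.1715 × 0.085653 = 0.186.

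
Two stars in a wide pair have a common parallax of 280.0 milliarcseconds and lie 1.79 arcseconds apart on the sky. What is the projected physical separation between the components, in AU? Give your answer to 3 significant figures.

6.39 AU

d = 1/p = 1/0.2800″ = 3.5714 pc.
At distance d (pc), an angle of θ arcsec spans θ·d AU: s = 1.79 × 3.5714 = 6.3928 AU.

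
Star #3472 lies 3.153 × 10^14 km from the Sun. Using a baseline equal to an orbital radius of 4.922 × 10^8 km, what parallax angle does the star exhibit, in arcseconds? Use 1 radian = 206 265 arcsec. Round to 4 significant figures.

0.3220 arcsec

θ ≈ B/d = (4.922 × 10^8) / (3.153 × 10^14) = 1.5611 × 10^-6 rad.
In arcseconds: 1.5611 × 10^-6 × 206265 = 0.322″.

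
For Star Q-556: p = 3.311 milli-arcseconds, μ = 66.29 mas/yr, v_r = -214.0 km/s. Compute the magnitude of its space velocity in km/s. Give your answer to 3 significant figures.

d = 1/p = 1/0.003311″ = 302.02 pc.
μ = 66.29 mas/yr = 0.06629 ″/yr.
v_t = 4.740 μ d = 4.740 × 0.06629 × 302.02 = 94.899 km/s.
v = √(v_r² + v_t²) = √((-214.0)² + 94.899²) = √54801.8 = 234.1 km/s.

234 km/s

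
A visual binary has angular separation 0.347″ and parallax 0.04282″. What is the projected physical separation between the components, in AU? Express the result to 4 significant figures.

d = 1/p = 1/0.04282″ = 23.354 pc.
At distance d (pc), an angle of θ arcsec spans θ·d AU: s = 0.347 × 23.354 = 8.1038 AU.

8.104 AU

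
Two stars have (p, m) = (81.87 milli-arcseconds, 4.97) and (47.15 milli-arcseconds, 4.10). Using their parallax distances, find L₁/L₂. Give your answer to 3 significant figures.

L₁/L₂ = 0.149

d₁ = 1/p₁ = 1/0.08187″ = 12.214 pc; d₂ = 1/p₂ = 1/0.04715″ = 21.209 pc.
M₁ = m₁ − 5 log₁₀ d₁ + 5 = 4.97 − 5.4343 + 5 = 4.5357.
M₂ = 4.10 − 6.6326 + 5 = 2.4674.
L₁/L₂ = 10^(0.4(M₂ − M₁)) = 10^(0.4 × (-2.0683)) = 10^(-0.82732) = 0.14883.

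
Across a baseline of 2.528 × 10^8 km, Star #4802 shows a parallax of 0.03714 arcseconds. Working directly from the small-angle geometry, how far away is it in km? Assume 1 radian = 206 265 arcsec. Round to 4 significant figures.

θ = 0.03714″ = 0.03714/206265 = 1.8006 × 10^-7 rad.
d = B/θ = (2.528 × 10^8) / (1.8006 × 10^-7) = 1.4040 × 10^15 km.

1.404 × 10^15 km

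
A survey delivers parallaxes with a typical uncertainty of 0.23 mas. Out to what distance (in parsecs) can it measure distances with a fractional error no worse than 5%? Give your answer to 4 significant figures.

σ_d/d = σ_p/p, so the condition is σ_p/p ≤ 0.05, i.e. p ≥ σ_p/0.05.
p_min = 0.23/0.05 = 4.6 mas = 0.0046 arcsec.
d_max = 1/p_min = 1/0.0046 = 217.39 pc.

217.4 pc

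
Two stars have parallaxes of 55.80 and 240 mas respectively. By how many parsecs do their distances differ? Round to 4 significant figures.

d_A = 1/0.05580″ = 17.921 pc; d_B = 1/0.2400″ = 4.1667 pc.
|d_B − d_A| = |4.1667 − 17.921| = 13.754 pc.

13.75 pc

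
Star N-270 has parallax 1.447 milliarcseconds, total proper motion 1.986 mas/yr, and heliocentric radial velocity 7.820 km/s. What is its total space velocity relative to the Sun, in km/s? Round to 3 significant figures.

d = 1/p = 1/0.001447″ = 691.09 pc.
μ = 1.986 mas/yr = 0.001986 ″/yr.
v_t = 4.740 μ d = 4.740 × 0.001986 × 691.09 = 6.5057 km/s.
v = √(v_r² + v_t²) = √(7.820² + 6.5057²) = √103.477 = 10.172 km/s.

10.2 km/s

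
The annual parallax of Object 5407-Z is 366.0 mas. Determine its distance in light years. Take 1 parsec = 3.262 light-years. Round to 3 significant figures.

8.91 light years

p = 366.0 mas = 0.3660 arcsec.
d = 1/p = 1/0.3660 = 2.7322 pc.
In light-years: 2.7322 × 3.262 = 8.9124 ly.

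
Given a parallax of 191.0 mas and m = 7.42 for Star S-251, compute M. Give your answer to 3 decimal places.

d = 1/p = 1/0.1910″ = 5.2356 pc.
m − M = 5 log₁₀(5.2356) − 5 = 3.5948 − 5 = -1.4052.
M = m − (m − M) = 7.42 − (-1.4052) = 8.825.

M = 8.825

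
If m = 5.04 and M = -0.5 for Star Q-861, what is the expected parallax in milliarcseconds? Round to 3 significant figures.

m − M = 5.04 − (-0.5) = 5.54.
d = 10^((m−M)/5 + 1) = 10^2.108 = 128.23 pc.
p = 1/d = 1/128.23 = 0.0077985 arcsec = 7.7985 mas.

7.80 mas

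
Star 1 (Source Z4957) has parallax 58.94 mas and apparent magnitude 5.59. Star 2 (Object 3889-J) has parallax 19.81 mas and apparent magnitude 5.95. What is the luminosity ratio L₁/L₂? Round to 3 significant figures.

d₁ = 1/p₁ = 1/0.05894″ = 16.966 pc; d₂ = 1/p₂ = 1/0.01981″ = 50.48 pc.
M₁ = m₁ − 5 log₁₀ d₁ + 5 = 5.59 − 6.1479 + 5 = 4.4421.
M₂ = 5.95 − 8.5156 + 5 = 2.4344.
L₁/L₂ = 10^(0.4(M₂ − M₁)) = 10^(0.4 × (-2.0077)) = 10^(-0.80308) = 0.15737.

L₁/L₂ = 0.157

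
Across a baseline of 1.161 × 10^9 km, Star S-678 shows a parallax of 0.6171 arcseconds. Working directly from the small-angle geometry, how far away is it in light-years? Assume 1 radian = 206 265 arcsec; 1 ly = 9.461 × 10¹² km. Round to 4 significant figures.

θ = 0.6171″ = 0.6171/206265 = 2.9918 × 10^-6 rad.
d = B/θ = (1.161 × 10^9) / (2.9918 × 10^-6) = 3.8806 × 10^14 km = (3.8806 × 10^14) / (9.461 × 10^12) ly = 41.017 ly.

41.02 ly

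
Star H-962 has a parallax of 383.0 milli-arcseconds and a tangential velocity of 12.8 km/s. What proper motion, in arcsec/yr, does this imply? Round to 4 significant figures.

1.034 arcsec/yr

d = 1/p = 1/0.3830″ = 2.611 pc.
μ = v_t / (4.74 d) = 12.8 / (4.74 × 2.611) = 12.8 / 12.376 = 1.0343 ″/yr.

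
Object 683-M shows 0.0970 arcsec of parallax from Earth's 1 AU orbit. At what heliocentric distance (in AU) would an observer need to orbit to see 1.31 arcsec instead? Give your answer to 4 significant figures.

Parallax scales linearly with baseline: p ∝ B, so B = p_target / p_Earth × 1 AU.
B = 1.31 / 0.0970 = 13.505 AU.

13.51 AU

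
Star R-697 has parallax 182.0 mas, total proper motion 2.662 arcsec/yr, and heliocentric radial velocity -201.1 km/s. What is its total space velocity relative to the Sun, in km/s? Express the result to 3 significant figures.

d = 1/p = 1/0.1820″ = 5.4945 pc.
v_t = 4.740 μ d = 4.740 × 2.662 × 5.4945 = 69.329 km/s.
v = √(v_r² + v_t²) = √((-201.1)² + 69.329²) = √45247.7 = 212.72 km/s.

213 km/s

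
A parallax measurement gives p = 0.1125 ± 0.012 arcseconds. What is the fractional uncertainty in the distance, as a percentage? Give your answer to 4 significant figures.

10.67%

For d = 1/p, |σ_d/d| = |σ_p/p|.
σ_p/p = 0.012 / 0.1125 = 0.10667 = 10.667%.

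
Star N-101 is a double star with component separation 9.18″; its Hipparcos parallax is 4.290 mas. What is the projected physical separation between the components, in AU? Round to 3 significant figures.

d = 1/p = 1/0.004290″ = 233.1 pc.
At distance d (pc), an angle of θ arcsec spans θ·d AU: s = 9.18 × 233.1 = 2139.9 AU.

2140 AU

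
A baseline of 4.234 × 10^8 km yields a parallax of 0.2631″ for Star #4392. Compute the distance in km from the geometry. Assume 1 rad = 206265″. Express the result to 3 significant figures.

3.32 × 10^14 km

θ = 0.2631″ = 0.2631/206265 = 1.2755 × 10^-6 rad.
d = B/θ = (4.234 × 10^8) / (1.2755 × 10^-6) = 3.3195 × 10^14 km.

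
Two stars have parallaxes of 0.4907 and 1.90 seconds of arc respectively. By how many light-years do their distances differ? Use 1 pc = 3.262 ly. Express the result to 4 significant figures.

d_A = 1/0.4907″ = 2.0379 pc; d_B = 1/1.900″ = 0.52632 pc.
|d_B − d_A| = |0.52632 − 2.0379| = 1.5116 pc = 1.5116 × 3.262 ly = 4.9308 ly.

4.931 ly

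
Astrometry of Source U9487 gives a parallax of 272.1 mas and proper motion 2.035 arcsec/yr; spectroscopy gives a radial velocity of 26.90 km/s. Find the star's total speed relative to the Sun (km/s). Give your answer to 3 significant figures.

44.5 km/s

d = 1/p = 1/0.2721″ = 3.6751 pc.
v_t = 4.740 μ d = 4.740 × 2.035 × 3.6751 = 35.45 km/s.
v = √(v_r² + v_t²) = √(26.90² + 35.45²) = √1980.31 = 44.501 km/s.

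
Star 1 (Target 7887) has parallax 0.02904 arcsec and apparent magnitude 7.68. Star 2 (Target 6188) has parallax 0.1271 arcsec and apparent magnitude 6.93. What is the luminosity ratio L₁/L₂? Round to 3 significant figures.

d₁ = 1/p₁ = 1/0.02904″ = 34.435 pc; d₂ = 1/p₂ = 1/0.1271″ = 7.8678 pc.
M₁ = m₁ − 5 log₁₀ d₁ + 5 = 7.68 − 7.6850 + 5 = 4.9950.
M₂ = 6.93 − 4.4793 + 5 = 7.4507.
L₁/L₂ = 10^(0.4(M₂ − M₁)) = 10^(0.4 × 2.4557) = 10^0.98228 = 9.6002.

L₁/L₂ = 9.60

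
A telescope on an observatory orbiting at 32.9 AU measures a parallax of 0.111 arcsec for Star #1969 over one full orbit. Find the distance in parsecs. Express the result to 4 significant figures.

With baseline B (in AU) and parallax p (in arcsec), d = B/p parsecs.
d = 32.9 / 0.111 = 296.4 pc.

296.4 pc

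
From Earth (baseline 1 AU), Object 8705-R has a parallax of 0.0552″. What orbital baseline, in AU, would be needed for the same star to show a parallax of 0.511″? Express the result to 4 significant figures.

Parallax scales linearly with baseline: p ∝ B, so B = p_target / p_Earth × 1 AU.
B = 0.511 / 0.0552 = 9.2572 AU.

9.257 AU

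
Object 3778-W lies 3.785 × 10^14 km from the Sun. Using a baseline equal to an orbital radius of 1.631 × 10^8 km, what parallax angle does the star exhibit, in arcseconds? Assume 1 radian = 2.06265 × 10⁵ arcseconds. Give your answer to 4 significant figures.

0.08888 arcsec

θ ≈ B/d = (1.631 × 10^8) / (3.785 × 10^14) = 4.3091 × 10^-7 rad.
In arcseconds: 4.3091 × 10^-7 × 206265 = 0.088882″.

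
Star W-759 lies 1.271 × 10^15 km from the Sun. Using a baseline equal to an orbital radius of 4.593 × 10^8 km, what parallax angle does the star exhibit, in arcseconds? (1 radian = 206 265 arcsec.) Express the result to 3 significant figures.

θ ≈ B/d = (4.593 × 10^8) / (1.271 × 10^15) = 3.6137 × 10^-7 rad.
In arcseconds: 3.6137 × 10^-7 × 206265 = 0.074538″.

0.0745 arcsec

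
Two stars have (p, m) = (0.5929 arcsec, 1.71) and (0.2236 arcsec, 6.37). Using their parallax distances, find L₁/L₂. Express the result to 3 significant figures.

L₁/L₂ = 10.4

d₁ = 1/p₁ = 1/0.5929″ = 1.6866 pc; d₂ = 1/p₂ = 1/0.2236″ = 4.4723 pc.
M₁ = m₁ − 5 log₁₀ d₁ + 5 = 1.71 − 1.1351 + 5 = 5.5749.
M₂ = 6.37 − 3.2527 + 5 = 8.1173.
L₁/L₂ = 10^(0.4(M₂ − M₁)) = 10^(0.4 × 2.5424) = 10^1.01696 = 10.398.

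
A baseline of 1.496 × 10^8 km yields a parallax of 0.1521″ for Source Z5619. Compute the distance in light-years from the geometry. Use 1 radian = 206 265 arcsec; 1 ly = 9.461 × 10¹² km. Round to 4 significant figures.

21.44 ly

θ = 0.1521″ = 0.1521/206265 = 7.3740 × 10^-7 rad.
d = B/θ = (1.496 × 10^8) / (7.3740 × 10^-7) = 2.0287 × 10^14 km = (2.0287 × 10^14) / (9.461 × 10^12) ly = 21.443 ly.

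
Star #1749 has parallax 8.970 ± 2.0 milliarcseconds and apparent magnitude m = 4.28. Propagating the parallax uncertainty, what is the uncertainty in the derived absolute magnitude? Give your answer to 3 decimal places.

M = m − 5 log₁₀ d + 5 = m + 5 log₁₀ p + 5, so ∂M/∂p = 5/(p ln 10).
σ_M = (5/ln 10) · (σ_p/p) = 2.1715 × 2.0/8.970 = 2.1715 × 0.22297 = 0.48418.

σ_M = 0.484 mag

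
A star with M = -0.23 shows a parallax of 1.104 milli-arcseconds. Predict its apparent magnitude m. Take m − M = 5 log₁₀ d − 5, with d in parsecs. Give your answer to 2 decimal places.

m = 9.56

d = 1/p = 1/0.001104″ = 905.8 pc.
m − M = 5 log₁₀ d − 5 = 5 log₁₀(905.8) − 5 = 14.7852 − 5 = 9.7852.
m = M + (m − M) = -0.23 + 9.7852 = 9.56.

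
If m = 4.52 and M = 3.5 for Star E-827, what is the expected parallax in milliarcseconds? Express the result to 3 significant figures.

m − M = 4.52 − 3.5 = 1.02.
d = 10^((m−M)/5 + 1) = 10^1.204 = 15.996 pc.
p = 1/d = 1/15.996 = 0.062516 arcsec = 62.516 mas.

62.5 mas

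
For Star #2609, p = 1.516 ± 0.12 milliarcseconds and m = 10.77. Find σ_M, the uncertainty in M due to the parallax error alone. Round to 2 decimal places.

M = m − 5 log₁₀ d + 5 = m + 5 log₁₀ p + 5, so ∂M/∂p = 5/(p ln 10).
σ_M = (5/ln 10) · (σ_p/p) = 2.1715 × 0.12/1.516 = 2.1715 × 0.079156 = 0.17189.

σ_M = 0.17 mag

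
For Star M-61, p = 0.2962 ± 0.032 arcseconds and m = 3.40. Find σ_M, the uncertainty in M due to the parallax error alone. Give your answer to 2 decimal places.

σ_M = 0.23 mag

M = m − 5 log₁₀ d + 5 = m + 5 log₁₀ p + 5, so ∂M/∂p = 5/(p ln 10).
σ_M = (5/ln 10) · (σ_p/p) = 2.1715 × 0.032/0.2962 = 2.1715 × 0.10804 = 0.23461.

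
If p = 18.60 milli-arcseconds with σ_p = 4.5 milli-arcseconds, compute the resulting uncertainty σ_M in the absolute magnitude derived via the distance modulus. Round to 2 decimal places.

M = m − 5 log₁₀ d + 5 = m + 5 log₁₀ p + 5, so ∂M/∂p = 5/(p ln 10).
σ_M = (5/ln 10) · (σ_p/p) = 2.1715 × 4.5/18.60 = 2.1715 × 0.24194 = 0.52537.

σ_M = 0.53 mag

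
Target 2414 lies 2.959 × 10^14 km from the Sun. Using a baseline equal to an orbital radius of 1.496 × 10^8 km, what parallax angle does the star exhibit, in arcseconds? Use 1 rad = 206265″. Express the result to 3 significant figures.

θ ≈ B/d = (1.496 × 10^8) / (2.959 × 10^14) = 5.0558 × 10^-7 rad.
In arcseconds: 5.0558 × 10^-7 × 206265 = 0.10428″.

0.104 arcsec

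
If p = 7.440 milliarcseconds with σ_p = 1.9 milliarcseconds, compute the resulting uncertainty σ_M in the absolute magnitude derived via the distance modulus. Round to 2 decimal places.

M = m − 5 log₁₀ d + 5 = m + 5 log₁₀ p + 5, so ∂M/∂p = 5/(p ln 10).
σ_M = (5/ln 10) · (σ_p/p) = 2.1715 × 1.9/7.440 = 2.1715 × 0.25538 = 0.55456.

σ_M = 0.55 mag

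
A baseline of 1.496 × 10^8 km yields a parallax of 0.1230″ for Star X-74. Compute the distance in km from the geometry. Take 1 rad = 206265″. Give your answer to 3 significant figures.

2.51 × 10^14 km

θ = 0.1230″ = 0.1230/206265 = 5.9632 × 10^-7 rad.
d = B/θ = (1.496 × 10^8) / (5.9632 × 10^-7) = 2.5087 × 10^14 km.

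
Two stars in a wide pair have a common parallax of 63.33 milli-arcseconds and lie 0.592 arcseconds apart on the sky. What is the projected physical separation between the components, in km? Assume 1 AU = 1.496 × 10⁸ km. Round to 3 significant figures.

1.40 × 10^9 km

d = 1/p = 1/0.06333″ = 15.79 pc.
At distance d (pc), an angle of θ arcsec spans θ·d AU: s = 0.592 × 15.79 = 9.3477 AU.
= 9.3477 × 1.496 × 10⁸ km = 1.3984 × 10^9 km.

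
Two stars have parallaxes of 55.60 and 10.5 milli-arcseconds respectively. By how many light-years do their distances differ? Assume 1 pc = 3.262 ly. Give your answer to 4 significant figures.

d_A = 1/0.05560″ = 17.986 pc; d_B = 1/0.01050″ = 95.238 pc.
|d_B − d_A| = |95.238 − 17.986| = 77.252 pc = 77.252 × 3.262 ly = 252 ly.

252.0 ly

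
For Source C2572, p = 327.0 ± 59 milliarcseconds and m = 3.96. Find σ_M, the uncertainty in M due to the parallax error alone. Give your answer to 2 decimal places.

σ_M = 0.39 mag

M = m − 5 log₁₀ d + 5 = m + 5 log₁₀ p + 5, so ∂M/∂p = 5/(p ln 10).
σ_M = (5/ln 10) · (σ_p/p) = 2.1715 × 59/327.0 = 2.1715 × 0.18043 = 0.3918.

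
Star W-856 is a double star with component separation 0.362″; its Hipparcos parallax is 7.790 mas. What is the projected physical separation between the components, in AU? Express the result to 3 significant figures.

46.5 AU

d = 1/p = 1/0.007790″ = 128.37 pc.
At distance d (pc), an angle of θ arcsec spans θ·d AU: s = 0.362 × 128.37 = 46.47 AU.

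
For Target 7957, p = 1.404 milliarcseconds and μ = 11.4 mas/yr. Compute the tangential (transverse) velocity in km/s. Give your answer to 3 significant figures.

d = 1/p = 1/0.001404″ = 712.25 pc.
μ = 11.4 mas/yr = 0.0114 ″/yr.
v_t = 4.74 × μ × d = 4.74 × 0.0114 × 712.25 = 38.487 km/s.

38.5 km/s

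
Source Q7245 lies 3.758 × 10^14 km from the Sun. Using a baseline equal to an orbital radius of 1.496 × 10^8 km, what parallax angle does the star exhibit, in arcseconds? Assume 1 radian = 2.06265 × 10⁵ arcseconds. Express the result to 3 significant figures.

θ ≈ B/d = (1.496 × 10^8) / (3.758 × 10^14) = 3.9808 × 10^-7 rad.
In arcseconds: 3.9808 × 10^-7 × 206265 = 0.08211″.

0.0821 arcsec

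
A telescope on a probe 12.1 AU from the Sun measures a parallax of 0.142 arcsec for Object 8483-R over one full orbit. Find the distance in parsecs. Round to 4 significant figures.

85.21 pc

With baseline B (in AU) and parallax p (in arcsec), d = B/p parsecs.
d = 12.1 / 0.142 = 85.211 pc.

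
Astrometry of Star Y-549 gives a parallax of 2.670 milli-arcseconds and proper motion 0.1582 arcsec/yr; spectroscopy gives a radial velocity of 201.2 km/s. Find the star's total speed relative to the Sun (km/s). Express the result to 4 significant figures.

345.5 km/s

d = 1/p = 1/0.002670″ = 374.53 pc.
v_t = 4.740 μ d = 4.740 × 0.1582 × 374.53 = 280.85 km/s.
v = √(v_r² + v_t²) = √(201.2² + 280.85²) = √119358 = 345.48 km/s.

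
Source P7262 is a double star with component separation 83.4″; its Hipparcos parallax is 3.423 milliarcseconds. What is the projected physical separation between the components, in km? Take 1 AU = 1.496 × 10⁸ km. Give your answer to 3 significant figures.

d = 1/p = 1/0.003423″ = 292.14 pc.
At distance d (pc), an angle of θ arcsec spans θ·d AU: s = 83.4 × 292.14 = 24364 AU.
= 24364 × 1.496 × 10⁸ km = 3.6449 × 10^12 km.

3.64 × 10^12 km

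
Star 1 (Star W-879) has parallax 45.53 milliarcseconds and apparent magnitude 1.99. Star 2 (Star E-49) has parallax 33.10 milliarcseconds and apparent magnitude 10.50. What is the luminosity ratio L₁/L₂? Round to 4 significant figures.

L₁/L₂ = 1340

d₁ = 1/p₁ = 1/0.04553″ = 21.964 pc; d₂ = 1/p₂ = 1/0.03310″ = 30.211 pc.
M₁ = m₁ − 5 log₁₀ d₁ + 5 = 1.99 − 6.7086 + 5 = 0.2814.
M₂ = 10.50 − 7.4008 + 5 = 8.0992.
L₁/L₂ = 10^(0.4(M₂ − M₁)) = 10^(0.4 × 7.8178) = 10^3.12712 = 1340.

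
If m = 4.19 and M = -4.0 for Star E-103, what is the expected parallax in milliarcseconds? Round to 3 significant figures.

2.30 mas

m − M = 4.19 − (-4.0) = 8.19.
d = 10^((m−M)/5 + 1) = 10^2.638 = 434.51 pc.
p = 1/d = 1/434.51 = 0.0023014 arcsec = 2.3014 mas.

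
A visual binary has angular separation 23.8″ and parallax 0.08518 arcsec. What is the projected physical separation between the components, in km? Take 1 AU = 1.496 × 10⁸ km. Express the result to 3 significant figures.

4.18 × 10^10 km

d = 1/p = 1/0.08518″ = 11.74 pc.
At distance d (pc), an angle of θ arcsec spans θ·d AU: s = 23.8 × 11.74 = 279.41 AU.
= 279.41 × 1.496 × 10⁸ km = 4.1800 × 10^10 km.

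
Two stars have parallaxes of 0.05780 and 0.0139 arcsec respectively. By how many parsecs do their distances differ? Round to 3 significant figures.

54.6 pc

d_A = 1/0.05780″ = 17.301 pc; d_B = 1/0.01390″ = 71.942 pc.
|d_B − d_A| = |71.942 − 17.301| = 54.641 pc.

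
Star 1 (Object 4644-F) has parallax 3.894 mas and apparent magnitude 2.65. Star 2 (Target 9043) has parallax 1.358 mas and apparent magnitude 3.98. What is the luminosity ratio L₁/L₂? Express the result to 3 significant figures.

L₁/L₂ = 0.414

d₁ = 1/p₁ = 1/0.003894″ = 256.81 pc; d₂ = 1/p₂ = 1/0.001358″ = 736.38 pc.
M₁ = m₁ − 5 log₁₀ d₁ + 5 = 2.65 − 12.0481 + 5 = -4.3981.
M₂ = 3.98 − 14.3355 + 5 = -5.3555.
L₁/L₂ = 10^(0.4(M₂ − M₁)) = 10^(0.4 × (-0.9574)) = 10^(-0.38296) = 0.41404.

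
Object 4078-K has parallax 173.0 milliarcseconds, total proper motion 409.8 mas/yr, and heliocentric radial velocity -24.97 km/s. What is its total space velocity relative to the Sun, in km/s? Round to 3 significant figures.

d = 1/p = 1/0.1730″ = 5.7803 pc.
μ = 409.8 mas/yr = 0.4098 ″/yr.
v_t = 4.740 μ d = 4.740 × 0.4098 × 5.7803 = 11.228 km/s.
v = √(v_r² + v_t²) = √((-24.97)² + 11.228²) = √749.569 = 27.378 km/s.

27.4 km/s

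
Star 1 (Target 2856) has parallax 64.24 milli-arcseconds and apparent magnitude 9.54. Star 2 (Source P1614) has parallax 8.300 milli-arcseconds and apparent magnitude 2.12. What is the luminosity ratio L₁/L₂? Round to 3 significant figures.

L₁/L₂ = 1.80 × 10^-5

d₁ = 1/p₁ = 1/0.06424″ = 15.567 pc; d₂ = 1/p₂ = 1/0.008300″ = 120.48 pc.
M₁ = m₁ − 5 log₁₀ d₁ + 5 = 9.54 − 5.9610 + 5 = 8.5790.
M₂ = 2.12 − 10.4046 + 5 = -3.2846.
L₁/L₂ = 10^(0.4(M₂ − M₁)) = 10^(0.4 × (-11.8636)) = 10^(-4.74544) = 0.00001797.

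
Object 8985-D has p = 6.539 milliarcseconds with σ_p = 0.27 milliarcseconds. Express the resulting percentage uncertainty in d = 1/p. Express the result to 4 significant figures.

4.129%

For d = 1/p, |σ_d/d| = |σ_p/p|.
σ_p/p = 0.27 / 6.539 = 0.041291 = 4.1291%.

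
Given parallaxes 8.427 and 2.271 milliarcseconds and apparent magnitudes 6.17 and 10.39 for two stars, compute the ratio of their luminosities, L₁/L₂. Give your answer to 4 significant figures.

L₁/L₂ = 3.541

d₁ = 1/p₁ = 1/0.008427″ = 118.67 pc; d₂ = 1/p₂ = 1/0.002271″ = 440.33 pc.
M₁ = m₁ − 5 log₁₀ d₁ + 5 = 6.17 − 10.3717 + 5 = 0.7983.
M₂ = 10.39 − 13.2189 + 5 = 2.1711.
L₁/L₂ = 10^(0.4(M₂ − M₁)) = 10^(0.4 × 1.3728) = 10^0.54912 = 3.541.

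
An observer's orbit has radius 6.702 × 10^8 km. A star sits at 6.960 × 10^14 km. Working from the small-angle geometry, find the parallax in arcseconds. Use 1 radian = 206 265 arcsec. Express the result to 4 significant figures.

θ ≈ B/d = (6.702 × 10^8) / (6.960 × 10^14) = 9.6293 × 10^-7 rad.
In arcseconds: 9.6293 × 10^-7 × 206265 = 0.19862″.

0.1986 arcsec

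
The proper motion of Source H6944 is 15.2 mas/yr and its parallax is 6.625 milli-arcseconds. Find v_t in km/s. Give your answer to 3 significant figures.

d = 1/p = 1/0.006625″ = 150.94 pc.
μ = 15.2 mas/yr = 0.0152 ″/yr.
v_t = 4.74 × μ × d = 4.74 × 0.0152 × 150.94 = 10.875 km/s.

10.9 km/s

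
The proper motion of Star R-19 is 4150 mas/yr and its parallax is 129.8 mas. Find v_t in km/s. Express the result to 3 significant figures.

d = 1/p = 1/0.1298″ = 7.7042 pc.
μ = 4150 mas/yr = 4.15 ″/yr.
v_t = 4.74 × μ × d = 4.74 × 4.15 × 7.7042 = 151.55 km/s.

152 km/s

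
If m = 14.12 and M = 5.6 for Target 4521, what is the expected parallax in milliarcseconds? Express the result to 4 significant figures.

1.977 mas

m − M = 14.12 − 5.6 = 8.52.
d = 10^((m−M)/5 + 1) = 10^2.704 = 505.82 pc.
p = 1/d = 1/505.82 = 0.001977 arcsec = 1.977 mas.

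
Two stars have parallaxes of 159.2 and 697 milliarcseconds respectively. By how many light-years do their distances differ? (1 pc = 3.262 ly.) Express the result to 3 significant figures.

15.8 ly

d_A = 1/0.1592″ = 6.2814 pc; d_B = 1/0.6970″ = 1.4347 pc.
|d_B − d_A| = |1.4347 − 6.2814| = 4.8467 pc = 4.8467 × 3.262 ly = 15.81 ly.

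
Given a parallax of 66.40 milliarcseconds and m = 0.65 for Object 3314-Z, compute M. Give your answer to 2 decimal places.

d = 1/p = 1/0.06640″ = 15.06 pc.
m − M = 5 log₁₀(15.06) − 5 = 5.8891 − 5 = 0.8891.
M = m − (m − M) = 0.65 − 0.8891 = -0.24.

M = -0.24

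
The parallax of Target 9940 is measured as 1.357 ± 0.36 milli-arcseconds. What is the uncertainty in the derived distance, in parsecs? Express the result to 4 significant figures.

195.5 pc

d = 1/p, so σ_d = σ_p / p².
σ_d = 0.000360 / (0.001357)² = 0.000360 / 0.0000018414 = 195.5 pc.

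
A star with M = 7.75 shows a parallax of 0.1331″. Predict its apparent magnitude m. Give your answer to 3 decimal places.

m = 7.129

d = 1/p = 1/0.1331″ = 7.5131 pc.
m − M = 5 log₁₀ d − 5 = 5 log₁₀(7.5131) − 5 = 4.3791 − 5 = -0.6209.
m = M + (m − M) = 7.75 + (-0.6209) = 7.129.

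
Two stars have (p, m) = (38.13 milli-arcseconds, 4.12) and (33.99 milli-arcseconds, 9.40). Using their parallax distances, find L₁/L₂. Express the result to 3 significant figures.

L₁/L₂ = 103

d₁ = 1/p₁ = 1/0.03813″ = 26.226 pc; d₂ = 1/p₂ = 1/0.03399″ = 29.42 pc.
M₁ = m₁ − 5 log₁₀ d₁ + 5 = 4.12 − 7.0937 + 5 = 2.0263.
M₂ = 9.40 − 7.3432 + 5 = 7.0568.
L₁/L₂ = 10^(0.4(M₂ − M₁)) = 10^(0.4 × 5.0305) = 10^2.01220 = 102.85.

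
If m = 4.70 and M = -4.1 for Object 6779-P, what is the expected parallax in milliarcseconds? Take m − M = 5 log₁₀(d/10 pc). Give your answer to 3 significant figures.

m − M = 4.70 − (-4.1) = 8.80.
d = 10^((m−M)/5 + 1) = 10^2.760 = 575.44 pc.
p = 1/d = 1/575.44 = 0.0017378 arcsec = 1.7378 mas.

1.74 mas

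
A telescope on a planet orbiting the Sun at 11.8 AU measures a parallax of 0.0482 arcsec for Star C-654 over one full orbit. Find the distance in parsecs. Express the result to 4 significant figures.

With baseline B (in AU) and parallax p (in arcsec), d = B/p parsecs.
d = 11.8 / 0.0482 = 244.81 pc.

244.8 pc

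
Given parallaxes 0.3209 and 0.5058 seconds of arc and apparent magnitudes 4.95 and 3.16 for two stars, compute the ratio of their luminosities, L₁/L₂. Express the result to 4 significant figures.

L₁/L₂ = 0.4778

d₁ = 1/p₁ = 1/0.3209″ = 3.1162 pc; d₂ = 1/p₂ = 1/0.5058″ = 1.9771 pc.
M₁ = m₁ − 5 log₁₀ d₁ + 5 = 4.95 − 2.4681 + 5 = 7.4819.
M₂ = 3.16 − 1.4801 + 5 = 6.6799.
L₁/L₂ = 10^(0.4(M₂ − M₁)) = 10^(0.4 × (-0.8020)) = 10^(-0.32080) = 0.47775.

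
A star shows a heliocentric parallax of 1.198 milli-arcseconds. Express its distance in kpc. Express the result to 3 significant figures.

0.835 kpc

p = 1.198 milli-arcseconds = 0.001198 arcsec.
d = 1/p = 1/0.001198 = 834.72 pc.
= 0.83472 kpc.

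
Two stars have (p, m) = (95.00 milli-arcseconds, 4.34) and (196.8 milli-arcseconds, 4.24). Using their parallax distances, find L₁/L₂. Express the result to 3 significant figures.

L₁/L₂ = 3.91

d₁ = 1/p₁ = 1/0.09500″ = 10.526 pc; d₂ = 1/p₂ = 1/0.1968″ = 5.0813 pc.
M₁ = m₁ − 5 log₁₀ d₁ + 5 = 4.34 − 5.1113 + 5 = 4.2287.
M₂ = 4.24 − 3.5299 + 5 = 5.7101.
L₁/L₂ = 10^(0.4(M₂ − M₁)) = 10^(0.4 × 1.4814) = 10^0.59256 = 3.9135.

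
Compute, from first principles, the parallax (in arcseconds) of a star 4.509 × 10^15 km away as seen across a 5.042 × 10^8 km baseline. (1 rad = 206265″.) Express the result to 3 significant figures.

0.0231 arcsec

θ ≈ B/d = (5.042 × 10^8) / (4.509 × 10^15) = 1.1182 × 10^-7 rad.
In arcseconds: 1.1182 × 10^-7 × 206265 = 0.023065″.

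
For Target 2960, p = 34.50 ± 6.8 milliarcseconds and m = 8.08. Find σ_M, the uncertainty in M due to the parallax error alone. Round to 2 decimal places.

M = m − 5 log₁₀ d + 5 = m + 5 log₁₀ p + 5, so ∂M/∂p = 5/(p ln 10).
σ_M = (5/ln 10) · (σ_p/p) = 2.1715 × 6.8/34.50 = 2.1715 × 0.1971 = 0.428.

σ_M = 0.43 mag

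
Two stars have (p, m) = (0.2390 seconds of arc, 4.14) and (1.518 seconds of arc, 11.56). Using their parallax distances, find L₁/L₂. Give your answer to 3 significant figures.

L₁/L₂ = 37500

d₁ = 1/p₁ = 1/0.2390″ = 4.1841 pc; d₂ = 1/p₂ = 1/1.518″ = 0.65876 pc.
M₁ = m₁ − 5 log₁₀ d₁ + 5 = 4.14 − 3.1080 + 5 = 6.0320.
M₂ = 11.56 − (-0.9064) + 5 = 17.4664.
L₁/L₂ = 10^(0.4(M₂ − M₁)) = 10^(0.4 × 11.4344) = 10^4.57376 = 37477.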